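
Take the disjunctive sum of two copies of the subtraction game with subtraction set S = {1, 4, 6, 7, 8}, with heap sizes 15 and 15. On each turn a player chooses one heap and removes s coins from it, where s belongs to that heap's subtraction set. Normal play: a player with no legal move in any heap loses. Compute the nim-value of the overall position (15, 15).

All heaps use S = {1, 4, 6, 7, 8}:
G(0) = 0
G(1) = mex{0} = 1
G(2) = mex{1} = 0
G(3) = mex{0} = 1
G(4) = mex{1,0} = 2
G(5) = mex{2,1} = 0
G(6) = mex{0,0,0} = 1
G(7) = mex{1,1,1,0} = 2
G(8) = mex{2,2,0,1,0} = 3
G(9) = mex{3,0,1,0,1} = 2
G(10) = mex{2,1,2,1,0} = 3
G(11) = mex{3,2,0,2,1} = 4
G(12) = mex{4,3,1,0,2} = 5
G(13) = mex{5,2,2,1,0} = 3
G(14) = mex{3,3,3,2,1} = 0
G(15) = mex{0,4,2,3,2} = 1
Heap A: G(15) = 1.
Heap B: G(15) = 1.
Combined Grundy value = 1 ⊕ 1 = 0.

0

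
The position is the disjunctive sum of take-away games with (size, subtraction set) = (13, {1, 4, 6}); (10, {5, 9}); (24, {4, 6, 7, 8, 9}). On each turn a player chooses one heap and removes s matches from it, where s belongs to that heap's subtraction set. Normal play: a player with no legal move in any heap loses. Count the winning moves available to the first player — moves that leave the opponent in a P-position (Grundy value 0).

Heap A, S = {1, 4, 6}:
n :  0  1  2  3  4  5  6  7  8  9 10 11 12 13
G :  0  1  0  1  2  0  1  0  1  2  0  1  0  1
G_A(13) = 1.
Heap B, S = {5, 9}:
n :  0  1  2  3  4  5  6  7  8  9 10
G :  0  0  0  0  0  1  1  1  1  1  2
G_B(10) = 2.
Heap C, S = {4, 6, 7, 8, 9}:
G(0) = 0
G(1) = mex{} = 0
G(2) = mex{} = 0
G(3) = mex{} = 0
G(4) = mex{0} = 1
G(5) = mex{0} = 1
G(6) = mex{0,0} = 1
G(7) = mex{0,0,0} = 1
G(8) = mex{1,0,0,0} = 2
G(9) = mex{1,0,0,0,0} = 2
G(10) = mex{1,1,0,0,0} = 2
G(11) = mex{1,1,1,0,0} = 2
G(12) = mex{2,1,1,1,0} = 3
G(13) = mex{2,1,1,1,1} = 0
G(14) = mex{2,2,1,1,1} = 0
G(15) = mex{2,2,2,1,1} = 0
G(16) = mex{3,2,2,2,1} = 0
G(17) = mex{0,2,2,2,2} = 1
G(18) = mex{0,3,2,2,2} = 1
G(19) = mex{0,0,3,2,2} = 1
G(20) = mex{0,0,0,3,2} = 1
G(21) = mex{1,0,0,0,3} = 2
G(22) = mex{1,0,0,0,0} = 2
G(23) = mex{1,1,0,0,0} = 2
G(24) = mex{1,1,1,0,0} = 2
G_C(24) = 2.
Combined Grundy value = 1 ⊕ 2 ⊕ 2 = 1.
A winning move leaves total XOR = 0, i.e. changes one component's Grundy value g to g ⊕ X where X is the current total.
Heap A: need g' = 1⊕1 = 0. Options: 13−1→G=0, 13−4→G=2, 13−6→G=0. Hits: 2.
Heap B: need g' = 2⊕1 = 3. Options: 10−5→G=1, 10−9→G=0. Hits: 0.
Heap C: need g' = 2⊕1 = 3. Options: 24−4→G=1, 24−6→G=1, 24−7→G=1, 24−8→G=0, 24−9→G=0. Hits: 0.

2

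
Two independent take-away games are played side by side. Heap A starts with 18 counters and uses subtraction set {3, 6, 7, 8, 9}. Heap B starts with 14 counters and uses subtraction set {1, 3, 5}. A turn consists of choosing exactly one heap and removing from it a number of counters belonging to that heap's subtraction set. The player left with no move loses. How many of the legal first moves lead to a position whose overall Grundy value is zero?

1

Heap A, S = {3, 6, 7, 8, 9}:
G(0) = 0
G(1) = mex{} = 0
G(2) = mex{} = 0
G(3) = mex{0} = 1
G(4) = mex{0} = 1
G(5) = mex{0} = 1
G(6) = mex{1,0} = 2
G(7) = mex{1,0,0} = 2
G(8) = mex{1,0,0,0} = 2
G(9) = mex{2,1,0,0,0} = 3
G(10) = mex{2,1,1,0,0} = 3
G(11) = mex{2,1,1,1,0} = 3
G(12) = mex{3,2,1,1,1} = 0
G(13) = mex{3,2,2,1,1} = 0
G(14) = mex{3,2,2,2,1} = 0
G(15) = mex{0,3,2,2,2} = 1
G(16) = mex{0,3,3,2,2} = 1
G(17) = mex{0,3,3,3,2} = 1
G(18) = mex{1,0,3,3,3} = 2
G_A(18) = 2.
Heap B, S = {1, 3, 5}:
G(0) = 0
G(1) = mex{0} = 1
G(2) = mex{1} = 0
G(3) = mex{0,0} = 1
G(4) = mex{1,1} = 0
G(5) = mex{0,0,0} = 1
G(6) = mex{1,1,1} = 0
G(7) = mex{0,0,0} = 1
G(8) = mex{1,1,1} = 0
G(9) = mex{0,0,0} = 1
G(10) = mex{1,1,1} = 0
G(11) = mex{0,0,0} = 1
G(12) = mex{1,1,1} = 0
G(13) = mex{0,0,0} = 1
G(14) = mex{1,1,1} = 0
G_B(14) = 0.
Combined Grundy value = 2 ⊕ 0 = 2.
A winning move leaves total XOR = 0, i.e. changes one component's Grundy value g to g ⊕ X where X is the current total.
Heap A: need g' = 2⊕2 = 0. Options: 18−3→G=1, 18−6→G=0, 18−7→G=3, 18−8→G=3, 18−9→G=3. Hits: 1.
Heap B: need g' = 0⊕2 = 2. Options: 14−1→G=1, 14−3→G=1, 14−5→G=1. Hits: 0.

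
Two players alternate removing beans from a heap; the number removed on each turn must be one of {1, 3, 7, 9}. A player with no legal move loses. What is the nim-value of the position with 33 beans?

1

n :  0  1  2  3  4  5  6  7  8  9 10 11 12 13 14 15 16 17 18 19 20 21 22 23 24 25 26 27 28 29 30 31 32 33
G :  0  1  0  1  0  1  0  1  0  1  0  1  0  1  0  1  0  1  0  1  0  1  0  1  0  1  0  1  0  1  0  1  0  1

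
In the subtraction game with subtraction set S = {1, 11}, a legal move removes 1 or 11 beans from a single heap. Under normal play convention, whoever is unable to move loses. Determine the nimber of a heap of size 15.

1

G(0) = 0
G(1) = mex{0} = 1
G(2) = mex{1} = 0
G(3) = mex{0} = 1
G(4) = mex{1} = 0
G(5) = mex{0} = 1
G(6) = mex{1} = 0
G(7) = mex{0} = 1
G(8) = mex{1} = 0
G(9) = mex{0} = 1
G(10) = mex{1} = 0
G(11) = mex{0,0} = 1
G(12) = mex{1,1} = 0
G(13) = mex{0,0} = 1
G(14) = mex{1,1} = 0
G(15) = mex{0,0} = 1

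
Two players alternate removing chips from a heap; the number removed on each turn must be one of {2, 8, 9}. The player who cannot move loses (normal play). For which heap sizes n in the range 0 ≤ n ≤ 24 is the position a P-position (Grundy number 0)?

0, 1, 4, 5, 11, 15, 16, 21, 22

G(0) = 0
G(1) = mex{} = 0
G(2) = mex{0} = 1
G(3) = mex{0} = 1
G(4) = mex{1} = 0
G(5) = mex{1} = 0
G(6) = mex{0} = 1
G(7) = mex{0} = 1
G(8) = mex{1,0} = 2
G(9) = mex{1,0,0} = 2
G(10) = mex{2,1,0} = 3
G(11) = mex{2,1,1} = 0
G(12) = mex{3,0,1} = 2
G(13) = mex{0,0,0} = 1
G(14) = mex{2,1,0} = 3
G(15) = mex{1,1,1} = 0
G(16) = mex{3,2,1} = 0
G(17) = mex{0,2,2} = 1
G(18) = mex{0,3,2} = 1
G(19) = mex{1,0,3} = 2
G(20) = mex{1,2,0} = 3
G(21) = mex{2,1,2} = 0
G(22) = mex{3,3,1} = 0
G(23) = mex{0,0,3} = 1
G(24) = mex{0,0,0} = 1
P-positions are exactly the n with G(n) = 0.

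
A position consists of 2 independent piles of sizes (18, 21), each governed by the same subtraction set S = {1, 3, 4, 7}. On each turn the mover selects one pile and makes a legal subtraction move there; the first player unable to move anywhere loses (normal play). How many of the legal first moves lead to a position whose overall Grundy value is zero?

All piles use S = {1, 3, 4, 7}:
n :  0  1  2  3  4  5  6  7  8  9 10 11 12 13 14 15 16 17 18 19 20 21
G :  0  1  0  1  2  3  2  3  0  1  0  1  2  3  2  3  0  1  0  1  2  3
Pile A: G(18) = 0.
Pile B: G(21) = 3.
Combined Grundy value = 0 ⊕ 3 = 3.
A winning move leaves total XOR = 0, i.e. changes one component's Grundy value g to g ⊕ X where X is the current total.
Pile A: need g' = 0⊕3 = 3. Options: 18−1→G=1, 18−3→G=3, 18−4→G=2, 18−7→G=1. Hits: 1.
Pile B: need g' = 3⊕3 = 0. Options: 21−1→G=2, 21−3→G=0, 21−4→G=1, 21−7→G=2. Hits: 1.

2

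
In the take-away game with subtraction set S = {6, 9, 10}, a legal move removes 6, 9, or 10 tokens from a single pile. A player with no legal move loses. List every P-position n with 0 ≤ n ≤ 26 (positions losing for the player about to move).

n :  0  1  2  3  4  5  6  7  8  9 10 11 12 13 14 15 16 17 18 19 20 21 22 23 24 25 26
G :  0  0  0  0  0  0  1  1  1  1  1  1  2  2  2  2  0  0  0  0  0  0  1  1  1  1  1
P-positions are exactly the n with G(n) = 0.

0, 1, 2, 3, 4, 5, 16, 17, 18, 19, 20, 21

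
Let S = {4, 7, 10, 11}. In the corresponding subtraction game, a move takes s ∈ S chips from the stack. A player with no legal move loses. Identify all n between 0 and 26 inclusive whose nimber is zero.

G(0) = 0
G(1) = mex{} = 0
G(2) = mex{} = 0
G(3) = mex{} = 0
G(4) = mex{0} = 1
G(5) = mex{0} = 1
G(6) = mex{0} = 1
G(7) = mex{0,0} = 1
G(8) = mex{1,0} = 2
G(9) = mex{1,0} = 2
G(10) = mex{1,0,0} = 2
G(11) = mex{1,1,0,0} = 2
G(12) = mex{2,1,0,0} = 3
G(13) = mex{2,1,0,0} = 3
G(14) = mex{2,1,1,0} = 3
G(15) = mex{2,2,1,1} = 0
G(16) = mex{3,2,1,1} = 0
G(17) = mex{3,2,1,1} = 0
G(18) = mex{3,2,2,1} = 0
G(19) = mex{0,3,2,2} = 1
G(20) = mex{0,3,2,2} = 1
G(21) = mex{0,3,2,2} = 1
G(22) = mex{0,0,3,2} = 1
G(23) = mex{1,0,3,3} = 2
G(24) = mex{1,0,3,3} = 2
G(25) = mex{1,0,0,3} = 2
G(26) = mex{1,1,0,0} = 2
P-positions are exactly the n with G(n) = 0.

0, 1, 2, 3, 15, 16, 17, 18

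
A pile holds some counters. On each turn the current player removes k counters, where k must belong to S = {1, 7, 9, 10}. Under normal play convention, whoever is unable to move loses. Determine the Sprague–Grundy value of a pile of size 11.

n :  0  1  2  3  4  5  6  7  8  9 10 11
G :  0  1  0  1  0  1  0  1  0  1  2  3

3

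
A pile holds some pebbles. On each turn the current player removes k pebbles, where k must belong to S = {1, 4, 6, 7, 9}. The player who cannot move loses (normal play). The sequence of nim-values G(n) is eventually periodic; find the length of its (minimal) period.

n :  0  1  2  3  4  5  6  7  8  9 10 11 12 13 14 15 16 17 18 19 20 21 22 23 24 25 26 27
G :  0  1  0  1  2  0  1  2  3  2  0  1  2  0  1  0  1  2  0  1  2  3  2  0  1  2  0  1
G(n+13) = G(n) holds for n = 0,…,8 (a full window of length max(S) = 9), so the sequence is purely periodic with period 13.

13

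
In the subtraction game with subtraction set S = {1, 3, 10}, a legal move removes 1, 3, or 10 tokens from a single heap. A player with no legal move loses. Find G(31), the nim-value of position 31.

1

G(0) = 0
G(1) = mex{0} = 1
G(2) = mex{1} = 0
G(3) = mex{0,0} = 1
G(4) = mex{1,1} = 0
G(5) = mex{0,0} = 1
G(6) = mex{1,1} = 0
G(7) = mex{0,0} = 1
G(8) = mex{1,1} = 0
G(9) = mex{0,0} = 1
G(10) = mex{1,1,0} = 2
G(11) = mex{2,0,1} = 3
G(12) = mex{3,1,0} = 2
G(13) = mex{2,2,1} = 0
G(14) = mex{0,3,0} = 1
G(15) = mex{1,2,1} = 0
G(16) = mex{0,0,0} = 1
G(17) = mex{1,1,1} = 0
G(18) = mex{0,0,0} = 1
G(19) = mex{1,1,1} = 0
G(20) = mex{0,0,2} = 1
G(21) = mex{1,1,3} = 0
G(22) = mex{0,0,2} = 1
G(23) = mex{1,1,0} = 2
G(24) = mex{2,0,1} = 3
G(25) = mex{3,1,0} = 2
G(26) = mex{2,2,1} = 0
G(27) = mex{0,3,0} = 1
G(28) = mex{1,2,1} = 0
G(29) = mex{0,0,0} = 1
G(30) = mex{1,1,1} = 0
G(31) = mex{0,0,0} = 1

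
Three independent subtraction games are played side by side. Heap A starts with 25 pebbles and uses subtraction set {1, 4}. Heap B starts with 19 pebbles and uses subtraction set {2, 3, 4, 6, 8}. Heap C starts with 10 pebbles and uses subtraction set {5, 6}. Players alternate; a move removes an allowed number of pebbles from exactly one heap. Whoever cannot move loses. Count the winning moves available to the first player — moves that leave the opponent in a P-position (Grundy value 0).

1

Heap A, S = {1, 4}:
G(0) = 0
G(1) = mex{0} = 1
G(2) = mex{1} = 0
G(3) = mex{0} = 1
G(4) = mex{1,0} = 2
G(5) = mex{2,1} = 0
G(6) = mex{0,0} = 1
G(7) = mex{1,1} = 0
G(8) = mex{0,2} = 1
G(9) = mex{1,0} = 2
G(10) = mex{2,1} = 0
G(11) = mex{0,0} = 1
G(12) = mex{1,1} = 0
G(13) = mex{0,2} = 1
G(14) = mex{1,0} = 2
G(15) = mex{2,1} = 0
G(16) = mex{0,0} = 1
G(17) = mex{1,1} = 0
G(18) = mex{0,2} = 1
G(19) = mex{1,0} = 2
G(20) = mex{2,1} = 0
G(21) = mex{0,0} = 1
G(22) = mex{1,1} = 0
G(23) = mex{0,2} = 1
G(24) = mex{1,0} = 2
G(25) = mex{2,1} = 0
G_A(25) = 0.
Heap B, S = {2, 3, 4, 6, 8}:
G(0) = 0
G(1) = mex{} = 0
G(2) = mex{0} = 1
G(3) = mex{0,0} = 1
G(4) = mex{1,0,0} = 2
G(5) = mex{1,1,0} = 2
G(6) = mex{2,1,1,0} = 3
G(7) = mex{2,2,1,0} = 3
G(8) = mex{3,2,2,1,0} = 4
G(9) = mex{3,3,2,1,0} = 4
G(10) = mex{4,3,3,2,1} = 0
G(11) = mex{4,4,3,2,1} = 0
G(12) = mex{0,4,4,3,2} = 1
G(13) = mex{0,0,4,3,2} = 1
G(14) = mex{1,0,0,4,3} = 2
G(15) = mex{1,1,0,4,3} = 2
G(16) = mex{2,1,1,0,4} = 3
G(17) = mex{2,2,1,0,4} = 3
G(18) = mex{3,2,2,1,0} = 4
G(19) = mex{3,3,2,1,0} = 4
G_B(19) = 4.
Heap C, S = {5, 6}:
G(0) = 0
G(1) = mex{} = 0
G(2) = mex{} = 0
G(3) = mex{} = 0
G(4) = mex{} = 0
G(5) = mex{0} = 1
G(6) = mex{0,0} = 1
G(7) = mex{0,0} = 1
G(8) = mex{0,0} = 1
G(9) = mex{0,0} = 1
G(10) = mex{1,0} = 2
G_C(10) = 2.
Combined Grundy value = 0 ⊕ 4 ⊕ 2 = 6.
A winning move leaves total XOR = 0, i.e. changes one component's Grundy value g to g ⊕ X where X is the current total.
Heap A: need g' = 0⊕6 = 6. Options: 25−1→G=2, 25−4→G=1. Hits: 0.
Heap B: need g' = 4⊕6 = 2. Options: 19−2→G=3, 19−3→G=3, 19−4→G=2, 19−6→G=1, 19−8→G=0. Hits: 1.
Heap C: need g' = 2⊕6 = 4. Options: 10−5→G=1, 10−6→G=0. Hits: 0.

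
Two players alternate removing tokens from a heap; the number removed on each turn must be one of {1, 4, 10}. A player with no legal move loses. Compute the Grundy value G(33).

G(0) = 0
G(1) = mex{0} = 1
G(2) = mex{1} = 0
G(3) = mex{0} = 1
G(4) = mex{1,0} = 2
G(5) = mex{2,1} = 0
G(6) = mex{0,0} = 1
G(7) = mex{1,1} = 0
G(8) = mex{0,2} = 1
G(9) = mex{1,0} = 2
G(10) = mex{2,1,0} = 3
G(11) = mex{3,0,1} = 2
G(12) = mex{2,1,0} = 3
G(13) = mex{3,2,1} = 0
G(14) = mex{0,3,2} = 1
G(15) = mex{1,2,0} = 3
G(16) = mex{3,3,1} = 0
G(17) = mex{0,0,0} = 1
G(18) = mex{1,1,1} = 0
G(19) = mex{0,3,2} = 1
G(20) = mex{1,0,3} = 2
G(21) = mex{2,1,2} = 0
G(22) = mex{0,0,3} = 1
G(23) = mex{1,1,0} = 2
G(24) = mex{2,2,1} = 0
G(25) = mex{0,0,3} = 1
G(26) = mex{1,1,0} = 2
G(27) = mex{2,2,1} = 0
G(28) = mex{0,0,0} = 1
G(29) = mex{1,1,1} = 0
G(30) = mex{0,2,2} = 1
G(31) = mex{1,0,0} = 2
G(32) = mex{2,1,1} = 0
G(33) = mex{0,0,2} = 1

1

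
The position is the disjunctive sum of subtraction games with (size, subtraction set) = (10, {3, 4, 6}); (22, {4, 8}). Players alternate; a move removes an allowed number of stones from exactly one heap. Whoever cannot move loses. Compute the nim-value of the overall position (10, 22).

2

Heap A, S = {3, 4, 6}:
G(0) = 0
G(1) = mex{} = 0
G(2) = mex{} = 0
G(3) = mex{0} = 1
G(4) = mex{0,0} = 1
G(5) = mex{0,0} = 1
G(6) = mex{1,0,0} = 2
G(7) = mex{1,1,0} = 2
G(8) = mex{1,1,0} = 2
G(9) = mex{2,1,1} = 0
G(10) = mex{2,2,1} = 0
G_A(10) = 0.
Heap B, S = {4, 8}:
G(0) = 0
G(1) = mex{} = 0
G(2) = mex{} = 0
G(3) = mex{} = 0
G(4) = mex{0} = 1
G(5) = mex{0} = 1
G(6) = mex{0} = 1
G(7) = mex{0} = 1
G(8) = mex{1,0} = 2
G(9) = mex{1,0} = 2
G(10) = mex{1,0} = 2
G(11) = mex{1,0} = 2
G(12) = mex{2,1} = 0
G(13) = mex{2,1} = 0
G(14) = mex{2,1} = 0
G(15) = mex{2,1} = 0
G(16) = mex{0,2} = 1
G(17) = mex{0,2} = 1
G(18) = mex{0,2} = 1
G(19) = mex{0,2} = 1
G(20) = mex{1,0} = 2
G(21) = mex{1,0} = 2
G(22) = mex{1,0} = 2
G_B(22) = 2.
Combined Grundy value = 0 ⊕ 2 = 2.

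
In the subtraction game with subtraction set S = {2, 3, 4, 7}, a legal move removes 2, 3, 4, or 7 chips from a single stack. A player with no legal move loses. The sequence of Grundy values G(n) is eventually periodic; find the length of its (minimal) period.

n :  0  1  2  3  4  5  6  7  8  9 10 11 12 13 14 15 16 17 18 19 20 21 22 23
G :  0  0  1  1  2  2  0  3  1  4  2  0  0  1  1  2  2  0  3  1  4  2  0  0
G(n+11) = G(n) holds for n = 0,…,6 (a full window of length max(S) = 7), so the sequence is purely periodic with period 11.

11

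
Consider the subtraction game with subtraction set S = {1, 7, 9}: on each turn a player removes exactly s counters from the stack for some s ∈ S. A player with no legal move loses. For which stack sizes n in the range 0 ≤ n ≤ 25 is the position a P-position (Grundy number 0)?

0, 2, 4, 6, 8, 10, 12, 14, 16, 18, 20, 22, 24

G(0) = 0
G(1) = mex{0} = 1
G(2) = mex{1} = 0
G(3) = mex{0} = 1
G(4) = mex{1} = 0
G(5) = mex{0} = 1
G(6) = mex{1} = 0
G(7) = mex{0,0} = 1
G(8) = mex{1,1} = 0
G(9) = mex{0,0,0} = 1
G(10) = mex{1,1,1} = 0
G(11) = mex{0,0,0} = 1
G(12) = mex{1,1,1} = 0
G(13) = mex{0,0,0} = 1
G(14) = mex{1,1,1} = 0
G(15) = mex{0,0,0} = 1
G(16) = mex{1,1,1} = 0
G(17) = mex{0,0,0} = 1
G(18) = mex{1,1,1} = 0
G(19) = mex{0,0,0} = 1
G(20) = mex{1,1,1} = 0
G(21) = mex{0,0,0} = 1
G(22) = mex{1,1,1} = 0
G(23) = mex{0,0,0} = 1
G(24) = mex{1,1,1} = 0
G(25) = mex{0,0,0} = 1
P-positions are exactly the n with G(n) = 0.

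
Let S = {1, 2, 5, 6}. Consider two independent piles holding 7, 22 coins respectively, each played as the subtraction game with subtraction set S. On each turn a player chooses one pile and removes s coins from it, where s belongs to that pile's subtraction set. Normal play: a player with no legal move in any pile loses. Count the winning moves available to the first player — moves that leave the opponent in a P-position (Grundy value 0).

3

All piles use S = {1, 2, 5, 6}:
n :  0  1  2  3  4  5  6  7  8  9 10 11 12 13 14 15 16 17 18 19 20 21 22
G :  0  1  2  0  1  2  3  0  1  2  0  1  2  3  0  1  2  0  1  2  3  0  1
Pile A: G(7) = 0.
Pile B: G(22) = 1.
Combined Grundy value = 0 ⊕ 1 = 1.
A winning move leaves total XOR = 0, i.e. changes one component's Grundy value g to g ⊕ X where X is the current total.
Pile A: need g' = 0⊕1 = 1. Options: 7−1→G=3, 7−2→G=2, 7−5→G=2, 7−6→G=1. Hits: 1.
Pile B: need g' = 1⊕1 = 0. Options: 22−1→G=0, 22−2→G=3, 22−5→G=0, 22−6→G=2. Hits: 2.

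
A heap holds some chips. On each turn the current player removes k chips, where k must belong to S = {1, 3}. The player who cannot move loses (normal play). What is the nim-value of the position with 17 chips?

G(0) = 0
G(1) = mex{0} = 1
G(2) = mex{1} = 0
G(3) = mex{0,0} = 1
G(4) = mex{1,1} = 0
G(5) = mex{0,0} = 1
G(6) = mex{1,1} = 0
G(7) = mex{0,0} = 1
G(8) = mex{1,1} = 0
G(9) = mex{0,0} = 1
G(10) = mex{1,1} = 0
G(11) = mex{0,0} = 1
G(12) = mex{1,1} = 0
G(13) = mex{0,0} = 1
G(14) = mex{1,1} = 0
G(15) = mex{0,0} = 1
G(16) = mex{1,1} = 0
G(17) = mex{0,0} = 1

1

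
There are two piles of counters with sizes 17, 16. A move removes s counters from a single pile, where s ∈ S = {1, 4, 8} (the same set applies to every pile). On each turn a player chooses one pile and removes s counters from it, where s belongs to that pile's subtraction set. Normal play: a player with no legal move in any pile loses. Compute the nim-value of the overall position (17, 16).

2

All piles use S = {1, 4, 8}:
G(0) = 0
G(1) = mex{0} = 1
G(2) = mex{1} = 0
G(3) = mex{0} = 1
G(4) = mex{1,0} = 2
G(5) = mex{2,1} = 0
G(6) = mex{0,0} = 1
G(7) = mex{1,1} = 0
G(8) = mex{0,2,0} = 1
G(9) = mex{1,0,1} = 2
G(10) = mex{2,1,0} = 3
G(11) = mex{3,0,1} = 2
G(12) = mex{2,1,2} = 0
G(13) = mex{0,2,0} = 1
G(14) = mex{1,3,1} = 0
G(15) = mex{0,2,0} = 1
G(16) = mex{1,0,1} = 2
G(17) = mex{2,1,2} = 0
Pile A: G(17) = 0.
Pile B: G(16) = 2.
Combined Grundy value = 0 ⊕ 2 = 2.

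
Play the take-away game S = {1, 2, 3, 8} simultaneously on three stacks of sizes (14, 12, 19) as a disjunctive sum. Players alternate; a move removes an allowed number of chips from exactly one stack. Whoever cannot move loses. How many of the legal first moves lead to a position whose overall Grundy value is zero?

All stacks use S = {1, 2, 3, 8}:
G(0) = 0
G(1) = mex{0} = 1
G(2) = mex{1,0} = 2
G(3) = mex{2,1,0} = 3
G(4) = mex{3,2,1} = 0
G(5) = mex{0,3,2} = 1
G(6) = mex{1,0,3} = 2
G(7) = mex{2,1,0} = 3
G(8) = mex{3,2,1,0} = 4
G(9) = mex{4,3,2,1} = 0
G(10) = mex{0,4,3,2} = 1
G(11) = mex{1,0,4,3} = 2
G(12) = mex{2,1,0,0} = 3
G(13) = mex{3,2,1,1} = 0
G(14) = mex{0,3,2,2} = 1
G(15) = mex{1,0,3,3} = 2
G(16) = mex{2,1,0,4} = 3
G(17) = mex{3,2,1,0} = 4
G(18) = mex{4,3,2,1} = 0
G(19) = mex{0,4,3,2} = 1
Stack A: G(14) = 1.
Stack B: G(12) = 3.
Stack C: G(19) = 1.
Combined Grundy value = 1 ⊕ 3 ⊕ 1 = 3.
A winning move leaves total XOR = 0, i.e. changes one component's Grundy value g to g ⊕ X where X is the current total.
Stack A: need g' = 1⊕3 = 2. Options: 14−1→G=0, 14−2→G=3, 14−3→G=2, 14−8→G=2. Hits: 2.
Stack B: need g' = 3⊕3 = 0. Options: 12−1→G=2, 12−2→G=1, 12−3→G=0, 12−8→G=0. Hits: 2.
Stack C: need g' = 1⊕3 = 2. Options: 19−1→G=0, 19−2→G=4, 19−3→G=3, 19−8→G=2. Hits: 1.

5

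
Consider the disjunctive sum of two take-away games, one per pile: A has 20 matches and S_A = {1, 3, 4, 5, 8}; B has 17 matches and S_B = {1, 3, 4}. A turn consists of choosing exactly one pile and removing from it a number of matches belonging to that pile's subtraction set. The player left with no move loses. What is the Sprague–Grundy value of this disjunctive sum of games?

Pile A, S = {1, 3, 4, 5, 8}:
n :  0  1  2  3  4  5  6  7  8  9 10 11 12 13 14 15 16 17 18 19 20
G :  0  1  0  1  2  3  2  3  4  0  1  0  1  2  3  2  3  4  0  1  0
G_A(20) = 0.
Pile B, S = {1, 3, 4}:
G(0) = 0
G(1) = mex{0} = 1
G(2) = mex{1} = 0
G(3) = mex{0,0} = 1
G(4) = mex{1,1,0} = 2
G(5) = mex{2,0,1} = 3
G(6) = mex{3,1,0} = 2
G(7) = mex{2,2,1} = 0
G(8) = mex{0,3,2} = 1
G(9) = mex{1,2,3} = 0
G(10) = mex{0,0,2} = 1
G(11) = mex{1,1,0} = 2
G(12) = mex{2,0,1} = 3
G(13) = mex{3,1,0} = 2
G(14) = mex{2,2,1} = 0
G(15) = mex{0,3,2} = 1
G(16) = mex{1,2,3} = 0
G(17) = mex{0,0,2} = 1
G_B(17) = 1.
Combined Grundy value = 0 ⊕ 1 = 1.

1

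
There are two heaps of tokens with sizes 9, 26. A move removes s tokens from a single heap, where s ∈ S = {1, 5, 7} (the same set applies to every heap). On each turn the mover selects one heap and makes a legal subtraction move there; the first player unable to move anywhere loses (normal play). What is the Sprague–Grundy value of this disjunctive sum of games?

All heaps use S = {1, 5, 7}:
G(0) = 0
G(1) = mex{0} = 1
G(2) = mex{1} = 0
G(3) = mex{0} = 1
G(4) = mex{1} = 0
G(5) = mex{0,0} = 1
G(6) = mex{1,1} = 0
G(7) = mex{0,0,0} = 1
G(8) = mex{1,1,1} = 0
G(9) = mex{0,0,0} = 1
G(10) = mex{1,1,1} = 0
G(11) = mex{0,0,0} = 1
G(12) = mex{1,1,1} = 0
G(13) = mex{0,0,0} = 1
G(14) = mex{1,1,1} = 0
G(15) = mex{0,0,0} = 1
G(16) = mex{1,1,1} = 0
G(17) = mex{0,0,0} = 1
G(18) = mex{1,1,1} = 0
G(19) = mex{0,0,0} = 1
G(20) = mex{1,1,1} = 0
G(21) = mex{0,0,0} = 1
G(22) = mex{1,1,1} = 0
G(23) = mex{0,0,0} = 1
G(24) = mex{1,1,1} = 0
G(25) = mex{0,0,0} = 1
G(26) = mex{1,1,1} = 0
Heap A: G(9) = 1.
Heap B: G(26) = 0.
Combined Grundy value = 1 ⊕ 0 = 1.

1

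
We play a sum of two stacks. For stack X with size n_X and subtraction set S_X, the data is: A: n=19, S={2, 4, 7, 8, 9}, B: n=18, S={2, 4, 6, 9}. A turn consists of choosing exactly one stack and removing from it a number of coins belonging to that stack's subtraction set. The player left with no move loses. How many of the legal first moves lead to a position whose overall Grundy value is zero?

0

Stack A, S = {2, 4, 7, 8, 9}:
n :  0  1  2  3  4  5  6  7  8  9 10 11 12 13 14 15 16 17 18 19
G :  0  0  1  1  2  2  0  3  1  4  2  0  0  1  1  2  2  0  3  1
G_A(19) = 1.
Stack B, S = {2, 4, 6, 9}:
G(0) = 0
G(1) = mex{} = 0
G(2) = mex{0} = 1
G(3) = mex{0} = 1
G(4) = mex{1,0} = 2
G(5) = mex{1,0} = 2
G(6) = mex{2,1,0} = 3
G(7) = mex{2,1,0} = 3
G(8) = mex{3,2,1} = 0
G(9) = mex{3,2,1,0} = 4
G(10) = mex{0,3,2,0} = 1
G(11) = mex{4,3,2,1} = 0
G(12) = mex{1,0,3,1} = 2
G(13) = mex{0,4,3,2} = 1
G(14) = mex{2,1,0,2} = 3
G(15) = mex{1,0,4,3} = 2
G(16) = mex{3,2,1,3} = 0
G(17) = mex{2,1,0,0} = 3
G(18) = mex{0,3,2,4} = 1
G_B(18) = 1.
Combined Grundy value = 1 ⊕ 1 = 0.
A winning move leaves total XOR = 0, i.e. changes one component's Grundy value g to g ⊕ X where X is the current total.
Stack A: target g' = 1⊕0 = 1, but every legal move changes the Grundy value (mex property), so 0 moves.
Stack B: target g' = 1⊕0 = 1, but every legal move changes the Grundy value (mex property), so 0 moves.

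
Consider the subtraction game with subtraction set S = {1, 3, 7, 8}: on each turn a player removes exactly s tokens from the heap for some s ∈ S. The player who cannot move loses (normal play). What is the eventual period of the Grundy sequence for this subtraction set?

15

n :  0  1  2  3  4  5  6  7  8  9 10 11 12 13 14 15 16 17 18 19 20 21 22 23 24 25 26 27 28 29 30 31
G :  0  1  0  1  0  1  0  1  2  3  2  3  2  3  2  0  1  0  1  0  1  0  1  2  3  2  3  2  3  2  0  1
G(n+15) = G(n) holds for n = 0,…,7 (a full window of length max(S) = 8), so the sequence is purely periodic with period 15.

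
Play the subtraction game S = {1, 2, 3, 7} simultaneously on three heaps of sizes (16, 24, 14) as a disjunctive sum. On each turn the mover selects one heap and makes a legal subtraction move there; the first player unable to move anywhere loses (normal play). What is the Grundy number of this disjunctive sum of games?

2

All heaps use S = {1, 2, 3, 7}:
G(0) = 0
G(1) = mex{0} = 1
G(2) = mex{1,0} = 2
G(3) = mex{2,1,0} = 3
G(4) = mex{3,2,1} = 0
G(5) = mex{0,3,2} = 1
G(6) = mex{1,0,3} = 2
G(7) = mex{2,1,0,0} = 3
G(8) = mex{3,2,1,1} = 0
G(9) = mex{0,3,2,2} = 1
G(10) = mex{1,0,3,3} = 2
G(11) = mex{2,1,0,0} = 3
G(12) = mex{3,2,1,1} = 0
G(13) = mex{0,3,2,2} = 1
G(14) = mex{1,0,3,3} = 2
G(15) = mex{2,1,0,0} = 3
G(16) = mex{3,2,1,1} = 0
G(17) = mex{0,3,2,2} = 1
G(18) = mex{1,0,3,3} = 2
G(19) = mex{2,1,0,0} = 3
G(20) = mex{3,2,1,1} = 0
G(21) = mex{0,3,2,2} = 1
G(22) = mex{1,0,3,3} = 2
G(23) = mex{2,1,0,0} = 3
G(24) = mex{3,2,1,1} = 0
Heap A: G(16) = 0.
Heap B: G(24) = 0.
Heap C: G(14) = 2.
Combined Grundy value = 0 ⊕ 0 ⊕ 2 = 2.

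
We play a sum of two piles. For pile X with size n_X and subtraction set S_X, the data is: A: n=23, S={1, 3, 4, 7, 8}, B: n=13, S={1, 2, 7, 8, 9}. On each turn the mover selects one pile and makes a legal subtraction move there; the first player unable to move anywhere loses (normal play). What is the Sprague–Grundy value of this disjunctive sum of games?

Pile A, S = {1, 3, 4, 7, 8}:
G(0) = 0
G(1) = mex{0} = 1
G(2) = mex{1} = 0
G(3) = mex{0,0} = 1
G(4) = mex{1,1,0} = 2
G(5) = mex{2,0,1} = 3
G(6) = mex{3,1,0} = 2
G(7) = mex{2,2,1,0} = 3
G(8) = mex{3,3,2,1,0} = 4
G(9) = mex{4,2,3,0,1} = 5
G(10) = mex{5,3,2,1,0} = 4
G(11) = mex{4,4,3,2,1} = 0
G(12) = mex{0,5,4,3,2} = 1
G(13) = mex{1,4,5,2,3} = 0
G(14) = mex{0,0,4,3,2} = 1
G(15) = mex{1,1,0,4,3} = 2
G(16) = mex{2,0,1,5,4} = 3
G(17) = mex{3,1,0,4,5} = 2
G(18) = mex{2,2,1,0,4} = 3
G(19) = mex{3,3,2,1,0} = 4
G(20) = mex{4,2,3,0,1} = 5
G(21) = mex{5,3,2,1,0} = 4
G(22) = mex{4,4,3,2,1} = 0
G(23) = mex{0,5,4,3,2} = 1
G_A(23) = 1.
Pile B, S = {1, 2, 7, 8, 9}:
n :  0  1  2  3  4  5  6  7  8  9 10 11 12 13
G :  0  1  2  0  1  2  0  1  2  3  4  5  3  4
G_B(13) = 4.
Combined Grundy value = 1 ⊕ 4 = 5.

5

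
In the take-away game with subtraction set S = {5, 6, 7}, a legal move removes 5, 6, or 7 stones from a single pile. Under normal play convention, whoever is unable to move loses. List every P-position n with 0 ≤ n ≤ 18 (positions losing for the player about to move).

0, 1, 2, 3, 4, 12, 13, 14, 15, 16

G(0) = 0
G(1) = mex{} = 0
G(2) = mex{} = 0
G(3) = mex{} = 0
G(4) = mex{} = 0
G(5) = mex{0} = 1
G(6) = mex{0,0} = 1
G(7) = mex{0,0,0} = 1
G(8) = mex{0,0,0} = 1
G(9) = mex{0,0,0} = 1
G(10) = mex{1,0,0} = 2
G(11) = mex{1,1,0} = 2
G(12) = mex{1,1,1} = 0
G(13) = mex{1,1,1} = 0
G(14) = mex{1,1,1} = 0
G(15) = mex{2,1,1} = 0
G(16) = mex{2,2,1} = 0
G(17) = mex{0,2,2} = 1
G(18) = mex{0,0,2} = 1
P-positions are exactly the n with G(n) = 0.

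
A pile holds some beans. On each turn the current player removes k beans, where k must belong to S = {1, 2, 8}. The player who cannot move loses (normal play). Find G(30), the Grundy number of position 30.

n :  0  1  2  3  4  5  6  7  8  9 10 11 12 13 14 15 16 17 18 19 20 21 22 23 24 25 26 27 28 29 30
G :  0  1  2  0  1  2  0  1  2  0  1  2  0  1  2  0  1  2  0  1  2  0  1  2  0  1  2  0  1  2  0

0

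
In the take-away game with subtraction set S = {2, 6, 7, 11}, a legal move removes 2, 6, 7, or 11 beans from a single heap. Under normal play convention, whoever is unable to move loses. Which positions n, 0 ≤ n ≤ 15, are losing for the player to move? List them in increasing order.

n :  0  1  2  3  4  5  6  7  8  9 10 11 12 13 14 15
G :  0  0  1  1  0  0  1  1  2  0  3  1  2  0  0  1
P-positions are exactly the n with G(n) = 0.

0, 1, 4, 5, 9, 13, 14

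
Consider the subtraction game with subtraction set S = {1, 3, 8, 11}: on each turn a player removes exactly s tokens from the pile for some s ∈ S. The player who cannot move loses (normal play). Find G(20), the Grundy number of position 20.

0

n :  0  1  2  3  4  5  6  7  8  9 10 11 12 13 14 15 16 17 18 19 20
G :  0  1  0  1  0  1  0  1  2  3  2  3  2  3  2  3  0  1  0  1  0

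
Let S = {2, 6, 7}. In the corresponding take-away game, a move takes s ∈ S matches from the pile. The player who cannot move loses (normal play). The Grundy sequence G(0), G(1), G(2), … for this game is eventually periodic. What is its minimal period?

G(0) = 0
G(1) = mex{} = 0
G(2) = mex{0} = 1
G(3) = mex{0} = 1
G(4) = mex{1} = 0
G(5) = mex{1} = 0
G(6) = mex{0,0} = 1
G(7) = mex{0,0,0} = 1
G(8) = mex{1,1,0} = 2
G(9) = mex{1,1,1} = 0
G(10) = mex{2,0,1} = 3
G(11) = mex{0,0,0} = 1
G(12) = mex{3,1,0} = 2
G(13) = mex{1,1,1} = 0
G(14) = mex{2,2,1} = 0
G(15) = mex{0,0,2} = 1
G(16) = mex{0,3,0} = 1
G(17) = mex{1,1,3} = 0
G(18) = mex{1,2,1} = 0
G(19) = mex{0,0,2} = 1
G(20) = mex{0,0,0} = 1
G(21) = mex{1,1,0} = 2
G(22) = mex{1,1,1} = 0
G(23) = mex{2,0,1} = 3
G(24) = mex{0,0,0} = 1
G(25) = mex{3,1,0} = 2
G(26) = mex{1,1,1} = 0
G(27) = mex{2,2,1} = 0
G(n+13) = G(n) holds for n = 0,…,6 (a full window of length max(S) = 7), so the sequence is purely periodic with period 13.

13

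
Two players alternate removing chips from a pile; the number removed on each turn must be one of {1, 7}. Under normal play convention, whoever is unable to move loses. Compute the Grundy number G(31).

1

n :  0  1  2  3  4  5  6  7  8  9 10 11 12 13 14 15 16 17 18 19 20 21 22 23 24 25 26 27 28 29 30 31
G :  0  1  0  1  0  1  0  1  0  1  0  1  0  1  0  1  0  1  0  1  0  1  0  1  0  1  0  1  0  1  0  1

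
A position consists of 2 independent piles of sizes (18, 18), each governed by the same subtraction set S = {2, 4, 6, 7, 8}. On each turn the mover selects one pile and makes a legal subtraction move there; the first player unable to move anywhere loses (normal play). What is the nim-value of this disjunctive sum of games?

0

All piles use S = {2, 4, 6, 7, 8}:
n :  0  1  2  3  4  5  6  7  8  9 10 11 12 13 14 15 16 17 18
G :  0  0  1  1  2  2  3  3  4  4  0  0  1  1  2  2  3  3  4
Pile A: G(18) = 4.
Pile B: G(18) = 4.
Combined Grundy value = 4 ⊕ 4 = 0.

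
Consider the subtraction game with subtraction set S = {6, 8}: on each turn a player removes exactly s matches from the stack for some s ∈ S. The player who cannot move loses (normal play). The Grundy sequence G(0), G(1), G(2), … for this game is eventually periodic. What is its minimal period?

14

n :  0  1  2  3  4  5  6  7  8  9 10 11 12 13 14 15 16 17 18 19 20 21 22 23 24 25 26 27 28 29
G :  0  0  0  0  0  0  1  1  1  1  1  1  2  2  0  0  0  0  0  0  1  1  1  1  1  1  2  2  0  0
G(n+14) = G(n) holds for n = 0,…,7 (a full window of length max(S) = 8), so the sequence is purely periodic with period 14.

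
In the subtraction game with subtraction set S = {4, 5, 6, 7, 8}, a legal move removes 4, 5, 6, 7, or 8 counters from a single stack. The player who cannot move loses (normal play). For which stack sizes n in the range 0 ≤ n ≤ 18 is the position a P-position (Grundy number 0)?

0, 1, 2, 3, 12, 13, 14, 15

G(0) = 0
G(1) = mex{} = 0
G(2) = mex{} = 0
G(3) = mex{} = 0
G(4) = mex{0} = 1
G(5) = mex{0,0} = 1
G(6) = mex{0,0,0} = 1
G(7) = mex{0,0,0,0} = 1
G(8) = mex{1,0,0,0,0} = 2
G(9) = mex{1,1,0,0,0} = 2
G(10) = mex{1,1,1,0,0} = 2
G(11) = mex{1,1,1,1,0} = 2
G(12) = mex{2,1,1,1,1} = 0
G(13) = mex{2,2,1,1,1} = 0
G(14) = mex{2,2,2,1,1} = 0
G(15) = mex{2,2,2,2,1} = 0
G(16) = mex{0,2,2,2,2} = 1
G(17) = mex{0,0,2,2,2} = 1
G(18) = mex{0,0,0,2,2} = 1
P-positions are exactly the n with G(n) = 0.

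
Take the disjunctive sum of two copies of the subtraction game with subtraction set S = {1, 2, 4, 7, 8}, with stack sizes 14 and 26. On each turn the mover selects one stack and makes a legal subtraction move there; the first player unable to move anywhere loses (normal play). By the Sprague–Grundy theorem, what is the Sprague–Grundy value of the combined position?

All stacks use S = {1, 2, 4, 7, 8}:
G(0) = 0
G(1) = mex{0} = 1
G(2) = mex{1,0} = 2
G(3) = mex{2,1} = 0
G(4) = mex{0,2,0} = 1
G(5) = mex{1,0,1} = 2
G(6) = mex{2,1,2} = 0
G(7) = mex{0,2,0,0} = 1
G(8) = mex{1,0,1,1,0} = 2
G(9) = mex{2,1,2,2,1} = 0
G(10) = mex{0,2,0,0,2} = 1
G(11) = mex{1,0,1,1,0} = 2
G(12) = mex{2,1,2,2,1} = 0
G(13) = mex{0,2,0,0,2} = 1
G(14) = mex{1,0,1,1,0} = 2
G(15) = mex{2,1,2,2,1} = 0
G(16) = mex{0,2,0,0,2} = 1
G(17) = mex{1,0,1,1,0} = 2
G(18) = mex{2,1,2,2,1} = 0
G(19) = mex{0,2,0,0,2} = 1
G(20) = mex{1,0,1,1,0} = 2
G(21) = mex{2,1,2,2,1} = 0
G(22) = mex{0,2,0,0,2} = 1
G(23) = mex{1,0,1,1,0} = 2
G(24) = mex{2,1,2,2,1} = 0
G(25) = mex{0,2,0,0,2} = 1
G(26) = mex{1,0,1,1,0} = 2
Stack A: G(14) = 2.
Stack B: G(26) = 2.
Combined Grundy value = 2 ⊕ 2 = 0.

0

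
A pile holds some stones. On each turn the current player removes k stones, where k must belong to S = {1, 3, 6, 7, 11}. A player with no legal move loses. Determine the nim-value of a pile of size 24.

n :  0  1  2  3  4  5  6  7  8  9 10 11 12 13 14 15 16 17 18 19 20 21 22 23 24
G :  0  1  0  1  0  1  2  3  2  3  2  3  0  1  0  1  0  1  2  3  2  3  2  3  0

0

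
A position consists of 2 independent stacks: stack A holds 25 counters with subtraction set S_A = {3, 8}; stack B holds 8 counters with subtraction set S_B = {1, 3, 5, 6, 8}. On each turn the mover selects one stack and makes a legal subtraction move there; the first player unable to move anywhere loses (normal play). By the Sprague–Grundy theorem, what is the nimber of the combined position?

Stack A, S = {3, 8}:
G(0) = 0
G(1) = mex{} = 0
G(2) = mex{} = 0
G(3) = mex{0} = 1
G(4) = mex{0} = 1
G(5) = mex{0} = 1
G(6) = mex{1} = 0
G(7) = mex{1} = 0
G(8) = mex{1,0} = 2
G(9) = mex{0,0} = 1
G(10) = mex{0,0} = 1
G(11) = mex{2,1} = 0
G(12) = mex{1,1} = 0
G(13) = mex{1,1} = 0
G(14) = mex{0,0} = 1
G(15) = mex{0,0} = 1
G(16) = mex{0,2} = 1
G(17) = mex{1,1} = 0
G(18) = mex{1,1} = 0
G(19) = mex{1,0} = 2
G(20) = mex{0,0} = 1
G(21) = mex{0,0} = 1
G(22) = mex{2,1} = 0
G(23) = mex{1,1} = 0
G(24) = mex{1,1} = 0
G(25) = mex{0,0} = 1
G_A(25) = 1.
Stack B, S = {1, 3, 5, 6, 8}:
G(0) = 0
G(1) = mex{0} = 1
G(2) = mex{1} = 0
G(3) = mex{0,0} = 1
G(4) = mex{1,1} = 0
G(5) = mex{0,0,0} = 1
G(6) = mex{1,1,1,0} = 2
G(7) = mex{2,0,0,1} = 3
G(8) = mex{3,1,1,0,0} = 2
G_B(8) = 2.
Combined Grundy value = 1 ⊕ 2 = 3.

3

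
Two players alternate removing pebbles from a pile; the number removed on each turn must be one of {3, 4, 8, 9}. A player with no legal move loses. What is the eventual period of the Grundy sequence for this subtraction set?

n :  0  1  2  3  4  5  6  7  8  9 10 11 12 13 14 15 16 17 18 19 20 21 22 23 24 25
G :  0  0  0  1  1  1  2  0  2  3  1  3  0  0  0  1  1  1  2  0  2  3  1  3  0  0
G(n+12) = G(n) holds for n = 0,…,8 (a full window of length max(S) = 9), so the sequence is purely periodic with period 12.

12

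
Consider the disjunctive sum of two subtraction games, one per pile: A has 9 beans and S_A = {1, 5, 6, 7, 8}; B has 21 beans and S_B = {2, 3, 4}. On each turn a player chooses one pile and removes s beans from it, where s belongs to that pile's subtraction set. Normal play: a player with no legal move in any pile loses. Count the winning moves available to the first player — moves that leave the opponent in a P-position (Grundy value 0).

2

Pile A, S = {1, 5, 6, 7, 8}:
n : 0 1 2 3 4 5 6 7 8 9
G : 0 1 0 1 0 1 2 3 2 3
G_A(9) = 3.
Pile B, S = {2, 3, 4}:
G(0) = 0
G(1) = mex{} = 0
G(2) = mex{0} = 1
G(3) = mex{0,0} = 1
G(4) = mex{1,0,0} = 2
G(5) = mex{1,1,0} = 2
G(6) = mex{2,1,1} = 0
G(7) = mex{2,2,1} = 0
G(8) = mex{0,2,2} = 1
G(9) = mex{0,0,2} = 1
G(10) = mex{1,0,0} = 2
G(11) = mex{1,1,0} = 2
G(12) = mex{2,1,1} = 0
G(13) = mex{2,2,1} = 0
G(14) = mex{0,2,2} = 1
G(15) = mex{0,0,2} = 1
G(16) = mex{1,0,0} = 2
G(17) = mex{1,1,0} = 2
G(18) = mex{2,1,1} = 0
G(19) = mex{2,2,1} = 0
G(20) = mex{0,2,2} = 1
G(21) = mex{0,0,2} = 1
G_B(21) = 1.
Combined Grundy value = 3 ⊕ 1 = 2.
A winning move leaves total XOR = 0, i.e. changes one component's Grundy value g to g ⊕ X where X is the current total.
Pile A: need g' = 3⊕2 = 1. Options: 9−1→G=2, 9−5→G=0, 9−6→G=1, 9−7→G=0, 9−8→G=1. Hits: 2.
Pile B: need g' = 1⊕2 = 3. Options: 21−2→G=0, 21−3→G=0, 21−4→G=2. Hits: 0.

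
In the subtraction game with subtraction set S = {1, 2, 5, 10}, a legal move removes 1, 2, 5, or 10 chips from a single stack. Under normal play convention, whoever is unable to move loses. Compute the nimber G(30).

G(0) = 0
G(1) = mex{0} = 1
G(2) = mex{1,0} = 2
G(3) = mex{2,1} = 0
G(4) = mex{0,2} = 1
G(5) = mex{1,0,0} = 2
G(6) = mex{2,1,1} = 0
G(7) = mex{0,2,2} = 1
G(8) = mex{1,0,0} = 2
G(9) = mex{2,1,1} = 0
G(10) = mex{0,2,2,0} = 1
G(11) = mex{1,0,0,1} = 2
G(12) = mex{2,1,1,2} = 0
G(13) = mex{0,2,2,0} = 1
G(14) = mex{1,0,0,1} = 2
G(15) = mex{2,1,1,2} = 0
G(16) = mex{0,2,2,0} = 1
G(17) = mex{1,0,0,1} = 2
G(18) = mex{2,1,1,2} = 0
G(19) = mex{0,2,2,0} = 1
G(20) = mex{1,0,0,1} = 2
G(21) = mex{2,1,1,2} = 0
G(22) = mex{0,2,2,0} = 1
G(23) = mex{1,0,0,1} = 2
G(24) = mex{2,1,1,2} = 0
G(25) = mex{0,2,2,0} = 1
G(26) = mex{1,0,0,1} = 2
G(27) = mex{2,1,1,2} = 0
G(28) = mex{0,2,2,0} = 1
G(29) = mex{1,0,0,1} = 2
G(30) = mex{2,1,1,2} = 0

0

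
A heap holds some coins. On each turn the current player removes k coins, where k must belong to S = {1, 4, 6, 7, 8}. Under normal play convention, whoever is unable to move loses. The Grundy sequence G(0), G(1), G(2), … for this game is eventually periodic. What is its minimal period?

G(0) = 0
G(1) = mex{0} = 1
G(2) = mex{1} = 0
G(3) = mex{0} = 1
G(4) = mex{1,0} = 2
G(5) = mex{2,1} = 0
G(6) = mex{0,0,0} = 1
G(7) = mex{1,1,1,0} = 2
G(8) = mex{2,2,0,1,0} = 3
G(9) = mex{3,0,1,0,1} = 2
G(10) = mex{2,1,2,1,0} = 3
G(11) = mex{3,2,0,2,1} = 4
G(12) = mex{4,3,1,0,2} = 5
G(13) = mex{5,2,2,1,0} = 3
G(14) = mex{3,3,3,2,1} = 0
G(15) = mex{0,4,2,3,2} = 1
G(16) = mex{1,5,3,2,3} = 0
G(17) = mex{0,3,4,3,2} = 1
G(18) = mex{1,0,5,4,3} = 2
G(19) = mex{2,1,3,5,4} = 0
G(20) = mex{0,0,0,3,5} = 1
G(21) = mex{1,1,1,0,3} = 2
G(22) = mex{2,2,0,1,0} = 3
G(23) = mex{3,0,1,0,1} = 2
G(24) = mex{2,1,2,1,0} = 3
G(25) = mex{3,2,0,2,1} = 4
G(26) = mex{4,3,1,0,2} = 5
G(27) = mex{5,2,2,1,0} = 3
G(28) = mex{3,3,3,2,1} = 0
G(29) = mex{0,4,2,3,2} = 1
G(n+14) = G(n) holds for n = 0,…,7 (a full window of length max(S) = 8), so the sequence is purely periodic with period 14.

14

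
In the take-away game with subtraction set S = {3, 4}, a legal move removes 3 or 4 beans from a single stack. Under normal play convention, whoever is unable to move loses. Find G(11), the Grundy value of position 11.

1

n :  0  1  2  3  4  5  6  7  8  9 10 11
G :  0  0  0  1  1  1  2  0  0  0  1  1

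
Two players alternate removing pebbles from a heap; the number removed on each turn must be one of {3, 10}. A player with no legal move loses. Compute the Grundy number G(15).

n :  0  1  2  3  4  5  6  7  8  9 10 11 12 13 14 15
G :  0  0  0  1  1  1  0  0  0  1  1  1  2  0  0  0

0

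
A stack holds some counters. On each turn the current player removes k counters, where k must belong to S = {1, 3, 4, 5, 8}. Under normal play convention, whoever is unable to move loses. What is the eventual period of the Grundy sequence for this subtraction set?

9

n :  0  1  2  3  4  5  6  7  8  9 10 11 12 13 14 15 16 17 18 19
G :  0  1  0  1  2  3  2  3  4  0  1  0  1  2  3  2  3  4  0  1
G(n+9) = G(n) holds for n = 0,…,7 (a full window of length max(S) = 8), so the sequence is purely periodic with period 9.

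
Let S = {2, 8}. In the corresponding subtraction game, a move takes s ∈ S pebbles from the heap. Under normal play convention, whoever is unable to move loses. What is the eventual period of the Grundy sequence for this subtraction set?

10

n :  0  1  2  3  4  5  6  7  8  9 10 11 12 13 14 15 16 17 18 19 20 21
G :  0  0  1  1  0  0  1  1  2  2  0  0  1  1  0  0  1  1  2  2  0  0
G(n+10) = G(n) holds for n = 0,…,7 (a full window of length max(S) = 8), so the sequence is purely periodic with period 10.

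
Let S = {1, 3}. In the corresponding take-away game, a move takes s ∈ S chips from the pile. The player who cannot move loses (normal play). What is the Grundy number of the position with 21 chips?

G(0) = 0
G(1) = mex{0} = 1
G(2) = mex{1} = 0
G(3) = mex{0,0} = 1
G(4) = mex{1,1} = 0
G(5) = mex{0,0} = 1
G(6) = mex{1,1} = 0
G(7) = mex{0,0} = 1
G(8) = mex{1,1} = 0
G(9) = mex{0,0} = 1
G(10) = mex{1,1} = 0
G(11) = mex{0,0} = 1
G(12) = mex{1,1} = 0
G(13) = mex{0,0} = 1
G(14) = mex{1,1} = 0
G(15) = mex{0,0} = 1
G(16) = mex{1,1} = 0
G(17) = mex{0,0} = 1
G(18) = mex{1,1} = 0
G(19) = mex{0,0} = 1
G(20) = mex{1,1} = 0
G(21) = mex{0,0} = 1

1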